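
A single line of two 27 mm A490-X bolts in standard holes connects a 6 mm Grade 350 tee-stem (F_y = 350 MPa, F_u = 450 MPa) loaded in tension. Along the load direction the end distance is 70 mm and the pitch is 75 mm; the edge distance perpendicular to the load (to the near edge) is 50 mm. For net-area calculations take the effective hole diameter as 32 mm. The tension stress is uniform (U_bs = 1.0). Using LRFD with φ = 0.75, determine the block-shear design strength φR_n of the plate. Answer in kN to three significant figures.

Shear plane L_v = 70 + 1·75 = 145 mm; A_gv = 145 × 6 = 870 mm².
A_nv = (145 − 1.5·32) × 6 = 582 mm².
A_nt = (50 − 0.5·32) × 6 = 204 mm².
0.6 F_u A_nv = 157.1 kN; 0.6 F_y A_gv = 182.7 kN → shear rupture governs the shear term.
R_n = 157.1 + 1.0 × 450 × 204 / 1000 = 248.9 kN.
Design strength φR_n = 0.75 × 248.9 = 187 kN.

187 kN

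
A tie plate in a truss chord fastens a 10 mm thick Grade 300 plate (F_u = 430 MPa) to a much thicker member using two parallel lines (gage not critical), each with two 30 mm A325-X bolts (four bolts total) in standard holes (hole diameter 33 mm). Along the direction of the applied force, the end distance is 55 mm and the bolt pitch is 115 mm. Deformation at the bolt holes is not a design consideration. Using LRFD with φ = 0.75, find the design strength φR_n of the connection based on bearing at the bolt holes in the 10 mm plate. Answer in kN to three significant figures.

953 kN

Per bolt r_n = 1.5 l_c t F_u ≤ 3.0 d t F_u; upper limit = 3.0 × 30 × 10 × 430 / 1000 = 387 kN.
Edge bolt: l_c = 55 − 33/2 = 38.5 mm → 1.5 × 38.5 × 10 × 430 / 1000 = 248.3 → r_n = 248.3 kN.
Interior bolts: l_c = 115 − 33 = 82 mm → 1.5 × 82 × 10 × 430 / 1000 = 528.9 → r_n = 387 kN.
R_n = 2 × 248.3 + 2 × 387 = 1271 kN.
Design strength φR_n = 0.75 × 1271 = 953 kN.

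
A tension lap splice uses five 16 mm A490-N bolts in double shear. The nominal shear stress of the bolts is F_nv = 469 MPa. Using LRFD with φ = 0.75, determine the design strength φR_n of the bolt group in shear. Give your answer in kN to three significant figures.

707 kN

A_b = π × 16² / 4 = 201.1 mm².
R_n = F_nv · A_b · n · n_s = 469 × 201.1 × 5 × 2 / 1000 = 943 kN.
Design strength φR_n = 0.75 × 943 = 707 kN.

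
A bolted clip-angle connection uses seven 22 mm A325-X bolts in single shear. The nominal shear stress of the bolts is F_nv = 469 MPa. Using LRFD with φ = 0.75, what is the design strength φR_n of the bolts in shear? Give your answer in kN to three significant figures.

936 kN

A_b = π × 22² / 4 = 380.1 mm².
R_n = F_nv · A_b · n · n_s = 469 × 380.1 × 7 × 1 / 1000 = 1248 kN.
Design strength φR_n = 0.75 × 1248 = 936 kN.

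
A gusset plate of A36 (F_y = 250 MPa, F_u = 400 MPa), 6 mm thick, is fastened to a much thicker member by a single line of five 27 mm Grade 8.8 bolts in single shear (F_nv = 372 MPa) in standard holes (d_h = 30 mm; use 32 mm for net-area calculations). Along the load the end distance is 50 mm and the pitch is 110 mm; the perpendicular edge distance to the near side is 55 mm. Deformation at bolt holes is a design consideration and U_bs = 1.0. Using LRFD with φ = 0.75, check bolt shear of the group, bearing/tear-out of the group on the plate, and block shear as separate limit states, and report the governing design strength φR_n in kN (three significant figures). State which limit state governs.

401 kN (block shear governs)

Bolt shear: A_b = π·27²/4 = 572.6 mm²; R_n = 372 × 572.6 × 5 × 1 / 1000 = 1065 kN → 0.75 × 1065 = 799 kN.
Bearing: edge l_c = 35, r_n = 100.8 kN; interior l_c = 80, r_n = 155.5 kN; R_n = 100.8 + 4·155.5 = 722.9 kN → 542 kN.
Block shear: A_gv = 2940, A_nv = 2076, A_nt = 234 mm²; R_n = min(0.6F_uA_nv, 0.6F_yA_gv) + U_bs·F_u·A_nt = 534.6 kN → 401 kN.
Block shear governs: 401 kN.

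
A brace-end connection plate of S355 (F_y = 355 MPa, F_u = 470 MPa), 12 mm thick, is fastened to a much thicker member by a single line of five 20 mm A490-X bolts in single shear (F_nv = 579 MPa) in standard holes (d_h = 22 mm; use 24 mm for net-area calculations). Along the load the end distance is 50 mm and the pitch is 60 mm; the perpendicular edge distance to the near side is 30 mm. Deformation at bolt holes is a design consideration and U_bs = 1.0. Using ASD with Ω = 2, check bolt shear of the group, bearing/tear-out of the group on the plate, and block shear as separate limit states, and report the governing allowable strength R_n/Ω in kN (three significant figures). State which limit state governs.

Bolt shear: A_b = π·20²/4 = 314.2 mm²; R_n = 579 × 314.2 × 5 × 1 / 1000 = 909.5 kN → 909.5 / 2 = 455 kN.
Bearing: edge l_c = 39, r_n = 264 kN; interior l_c = 38, r_n = 257.2 kN; R_n = 264 + 4·257.2 = 1293 kN → 646 kN.
Block shear: A_gv = 3480, A_nv = 2184, A_nt = 216 mm²; R_n = min(0.6F_uA_nv, 0.6F_yA_gv) + U_bs·F_u·A_nt = 717.4 kN → 359 kN.
Block shear governs: 359 kN.

359 kN (block shear governs)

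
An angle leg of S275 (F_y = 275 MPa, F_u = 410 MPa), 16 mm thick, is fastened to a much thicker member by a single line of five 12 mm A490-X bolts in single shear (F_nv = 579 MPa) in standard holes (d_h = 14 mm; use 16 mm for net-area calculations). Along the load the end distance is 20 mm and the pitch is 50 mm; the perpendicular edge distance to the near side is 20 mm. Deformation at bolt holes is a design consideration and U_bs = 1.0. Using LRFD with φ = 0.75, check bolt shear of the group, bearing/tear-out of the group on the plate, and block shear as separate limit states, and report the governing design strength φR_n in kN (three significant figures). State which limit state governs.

Bolt shear: A_b = π·12²/4 = 113.1 mm²; R_n = 579 × 113.1 × 5 × 1 / 1000 = 327.4 kN → 0.75 × 327.4 = 246 kN.
Bearing: edge l_c = 13, r_n = 102.3 kN; interior l_c = 36, r_n = 188.9 kN; R_n = 102.3 + 4·188.9 = 858 kN → 644 kN.
Block shear: A_gv = 3520, A_nv = 2368, A_nt = 192 mm²; R_n = min(0.6F_uA_nv, 0.6F_yA_gv) + U_bs·F_u·A_nt = 659.5 kN → 495 kN.
Bolt shear governs: 246 kN.

246 kN (bolt shear governs)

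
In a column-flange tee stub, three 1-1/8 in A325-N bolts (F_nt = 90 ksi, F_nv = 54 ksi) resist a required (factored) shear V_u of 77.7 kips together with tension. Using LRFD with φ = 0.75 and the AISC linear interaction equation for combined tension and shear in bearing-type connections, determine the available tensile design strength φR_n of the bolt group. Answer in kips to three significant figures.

A_b = π·1.125²/4 = 0.994 in²; f_rv = 77.7 / (3 × 0.994) = 26.06 ksi.
F'_nt = 1.3 F_nt − (F_nt / φF_nv) f_rv = 1.3·90 − (90/(0.75·54))·26.06 = 59.1 ksi, capped at F_nt → F'_nt = 59.1 ksi.
R_n = F'_nt · A_b · n = 59.1 × 0.994 × 3 = 176.2 kips.
Design strength φR_n = 0.75 × 176.2 = 132 kips.

132 kips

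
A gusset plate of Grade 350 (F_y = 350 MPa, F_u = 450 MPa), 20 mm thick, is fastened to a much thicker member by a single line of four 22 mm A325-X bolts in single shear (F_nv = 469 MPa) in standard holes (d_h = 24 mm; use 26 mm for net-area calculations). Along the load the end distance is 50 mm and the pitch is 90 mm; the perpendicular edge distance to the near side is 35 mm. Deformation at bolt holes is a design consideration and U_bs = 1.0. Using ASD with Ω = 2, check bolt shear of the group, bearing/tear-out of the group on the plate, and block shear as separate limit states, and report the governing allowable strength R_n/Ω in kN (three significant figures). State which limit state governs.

357 kN (bolt shear governs)

Bolt shear: A_b = π·22²/4 = 380.1 mm²; R_n = 469 × 380.1 × 4 × 1 / 1000 = 713.1 kN → 713.1 / 2 = 357 kN.
Bearing: edge l_c = 38, r_n = 410.4 kN; interior l_c = 66, r_n = 475.2 kN; R_n = 410.4 + 3·475.2 = 1836 kN → 918 kN.
Block shear: A_gv = 6400, A_nv = 4580, A_nt = 440 mm²; R_n = min(0.6F_uA_nv, 0.6F_yA_gv) + U_bs·F_u·A_nt = 1435 kN → 717 kN.
Bolt shear governs: 357 kN.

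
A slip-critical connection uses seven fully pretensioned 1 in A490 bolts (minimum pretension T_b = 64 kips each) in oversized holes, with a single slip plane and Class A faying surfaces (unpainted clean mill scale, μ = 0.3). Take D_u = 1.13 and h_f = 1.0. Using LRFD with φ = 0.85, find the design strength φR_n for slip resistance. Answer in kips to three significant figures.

R_n = μ · D_u · h_f · T_b · n_s · n_b = 0.3 × 1.13 × 1.0 × 64 × 1 × 7 = 151.9 kips.
Design strength φR_n = 0.85 × 151.9 = 129 kips.

129 kips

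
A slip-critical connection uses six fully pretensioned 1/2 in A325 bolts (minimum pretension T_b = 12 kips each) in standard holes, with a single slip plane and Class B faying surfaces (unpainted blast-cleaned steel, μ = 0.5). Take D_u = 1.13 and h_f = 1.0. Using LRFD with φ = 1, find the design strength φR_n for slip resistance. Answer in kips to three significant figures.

40.7 kips

R_n = μ · D_u · h_f · T_b · n_s · n_b = 0.5 × 1.13 × 1.0 × 12 × 1 × 6 = 40.68 kips.
Design strength φR_n = 1 × 40.68 = 40.7 kips.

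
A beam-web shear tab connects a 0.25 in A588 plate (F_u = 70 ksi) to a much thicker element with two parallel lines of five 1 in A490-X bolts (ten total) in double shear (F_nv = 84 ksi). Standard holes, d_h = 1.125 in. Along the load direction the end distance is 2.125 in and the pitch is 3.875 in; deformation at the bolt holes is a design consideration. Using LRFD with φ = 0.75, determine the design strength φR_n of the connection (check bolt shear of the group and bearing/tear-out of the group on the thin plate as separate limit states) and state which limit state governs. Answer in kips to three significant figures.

Bolt shear: A_b = π·1²/4 = 0.7854 in²; R_n = 84 × 0.7854 × 10 × 2 = 1319 kips → 0.75 × 1319 = 990 kips.
Bearing (1.2 l_c t F_u ≤ 2.4 d t F_u): upper limit = 2.4·1·0.25·70 = 42 kips.
  Edge l_c = 2.125 − 1.125/2 = 1.562 → r_n = 32.81 kips; interior l_c = 3.875 − 1.125 = 2.75 → r_n = 42 kips.
  R_n,bearing = 2·32.81 + 8·42 = 401.6 kips → 0.75 × 401.6 = 301 kips.
Bearing governs: 301 kips.

301 kips (bearing governs)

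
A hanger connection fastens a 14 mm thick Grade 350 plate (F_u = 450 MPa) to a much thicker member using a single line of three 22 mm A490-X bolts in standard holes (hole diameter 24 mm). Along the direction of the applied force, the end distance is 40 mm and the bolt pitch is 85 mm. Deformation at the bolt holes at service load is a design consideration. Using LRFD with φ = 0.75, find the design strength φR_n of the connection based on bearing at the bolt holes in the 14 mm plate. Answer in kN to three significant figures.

658 kN

Per bolt r_n = 1.2 l_c t F_u ≤ 2.4 d t F_u; upper limit = 2.4 × 22 × 14 × 450 / 1000 = 332.6 kN.
Edge bolt: l_c = 40 − 24/2 = 28 mm → 1.2 × 28 × 14 × 450 / 1000 = 211.7 → r_n = 211.7 kN.
Interior bolts: l_c = 85 − 24 = 61 mm → 1.2 × 61 × 14 × 450 / 1000 = 461.2 → r_n = 332.6 kN.
R_n = 1 × 211.7 + 2 × 332.6 = 877 kN.
Design strength φR_n = 0.75 × 877 = 658 kN.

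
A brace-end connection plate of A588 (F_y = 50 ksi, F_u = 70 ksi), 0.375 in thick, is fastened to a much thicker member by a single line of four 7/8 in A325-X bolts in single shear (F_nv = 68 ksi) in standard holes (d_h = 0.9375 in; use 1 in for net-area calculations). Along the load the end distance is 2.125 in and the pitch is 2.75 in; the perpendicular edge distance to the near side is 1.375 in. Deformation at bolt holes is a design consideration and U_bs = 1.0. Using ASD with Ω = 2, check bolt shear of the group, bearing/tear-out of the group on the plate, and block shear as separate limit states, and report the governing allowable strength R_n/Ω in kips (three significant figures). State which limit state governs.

65.6 kips (block shear governs)

Bolt shear: A_b = π·0.875²/4 = 0.6013 in²; R_n = 68 × 0.6013 × 4 × 1 = 163.6 kips → 163.6 / 2 = 81.8 kips.
Bearing: edge l_c = 1.656, r_n = 52.17 kips; interior l_c = 1.812, r_n = 55.13 kips; R_n = 52.17 + 3·55.13 = 217.5 kips → 109 kips.
Block shear: A_gv = 3.891, A_nv = 2.578, A_nt = 0.3281 in²; R_n = min(0.6F_uA_nv, 0.6F_yA_gv) + U_bs·F_u·A_nt = 131.2 kips → 65.6 kips.
Block shear governs: 65.6 kips.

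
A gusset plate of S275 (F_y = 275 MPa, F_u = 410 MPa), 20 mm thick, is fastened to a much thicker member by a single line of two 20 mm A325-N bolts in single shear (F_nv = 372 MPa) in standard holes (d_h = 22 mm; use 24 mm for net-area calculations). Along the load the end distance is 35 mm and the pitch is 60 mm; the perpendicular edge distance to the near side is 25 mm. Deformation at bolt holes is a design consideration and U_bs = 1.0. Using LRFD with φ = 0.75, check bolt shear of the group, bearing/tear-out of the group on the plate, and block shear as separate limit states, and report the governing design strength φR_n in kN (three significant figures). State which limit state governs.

Bolt shear: A_b = π·20²/4 = 314.2 mm²; R_n = 372 × 314.2 × 2 × 1 / 1000 = 233.7 kN → 0.75 × 233.7 = 175 kN.
Bearing: edge l_c = 24, r_n = 236.2 kN; interior l_c = 38, r_n = 373.9 kN; R_n = 236.2 + 1·373.9 = 610.1 kN → 458 kN.
Block shear: A_gv = 1900, A_nv = 1180, A_nt = 260 mm²; R_n = min(0.6F_uA_nv, 0.6F_yA_gv) + U_bs·F_u·A_nt = 396.9 kN → 298 kN.
Bolt shear governs: 175 kN.

175 kN (bolt shear governs)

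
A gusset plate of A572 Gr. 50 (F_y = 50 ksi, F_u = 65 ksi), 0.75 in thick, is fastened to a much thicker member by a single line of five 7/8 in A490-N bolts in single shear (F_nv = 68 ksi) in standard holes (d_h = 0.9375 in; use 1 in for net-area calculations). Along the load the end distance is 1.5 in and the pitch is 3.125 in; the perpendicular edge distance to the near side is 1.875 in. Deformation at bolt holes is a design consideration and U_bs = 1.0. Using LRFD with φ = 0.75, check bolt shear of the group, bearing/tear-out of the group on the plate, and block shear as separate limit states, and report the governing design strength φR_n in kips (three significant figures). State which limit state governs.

Bolt shear: A_b = π·0.875²/4 = 0.6013 in²; R_n = 68 × 0.6013 × 5 × 1 = 204.4 kips → 0.75 × 204.4 = 153 kips.
Bearing: edge l_c = 1.031, r_n = 60.33 kips; interior l_c = 2.188, r_n = 102.4 kips; R_n = 60.33 + 4·102.4 = 469.8 kips → 352 kips.
Block shear: A_gv = 10.5, A_nv = 7.125, A_nt = 1.031 in²; R_n = min(0.6F_uA_nv, 0.6F_yA_gv) + U_bs·F_u·A_nt = 344.9 kips → 259 kips.
Bolt shear governs: 153 kips.

153 kips (bolt shear governs)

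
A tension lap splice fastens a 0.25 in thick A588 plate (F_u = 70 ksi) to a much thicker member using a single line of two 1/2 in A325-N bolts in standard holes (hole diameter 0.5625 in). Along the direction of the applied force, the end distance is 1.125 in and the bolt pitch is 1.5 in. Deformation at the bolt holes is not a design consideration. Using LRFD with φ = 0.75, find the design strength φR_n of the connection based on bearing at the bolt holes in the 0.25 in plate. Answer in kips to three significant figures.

35.1 kips

Per bolt r_n = 1.5 l_c t F_u ≤ 3.0 d t F_u; upper limit = 3.0 × 0.5 × 0.25 × 70 = 26.25 kips.
Edge bolt: l_c = 1.125 − 0.5625/2 = 0.8438 in → 1.5 × 0.8438 × 0.25 × 70 = 22.15 → r_n = 22.15 kips.
Interior bolts: l_c = 1.5 − 0.5625 = 0.9375 in → 1.5 × 0.9375 × 0.25 × 70 = 24.61 → r_n = 24.61 kips.
R_n = 1 × 22.15 + 1 × 24.61 = 46.76 kips.
Design strength φR_n = 0.75 × 46.76 = 35.1 kips.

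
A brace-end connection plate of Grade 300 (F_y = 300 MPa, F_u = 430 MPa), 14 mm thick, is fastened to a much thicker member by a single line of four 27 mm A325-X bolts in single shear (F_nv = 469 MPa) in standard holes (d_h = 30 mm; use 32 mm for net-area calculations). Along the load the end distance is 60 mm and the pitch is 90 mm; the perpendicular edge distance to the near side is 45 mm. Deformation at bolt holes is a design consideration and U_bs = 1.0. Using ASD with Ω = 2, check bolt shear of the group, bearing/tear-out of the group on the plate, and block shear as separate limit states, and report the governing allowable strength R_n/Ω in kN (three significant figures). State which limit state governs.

Bolt shear: A_b = π·27²/4 = 572.6 mm²; R_n = 469 × 572.6 × 4 × 1 / 1000 = 1074 kN → 1074 / 2 = 537 kN.
Bearing: edge l_c = 45, r_n = 325.1 kN; interior l_c = 60, r_n = 390.1 kN; R_n = 325.1 + 3·390.1 = 1495 kN → 748 kN.
Block shear: A_gv = 4620, A_nv = 3052, A_nt = 406 mm²; R_n = min(0.6F_uA_nv, 0.6F_yA_gv) + U_bs·F_u·A_nt = 962 kN → 481 kN.
Block shear governs: 481 kN.

481 kN (block shear governs)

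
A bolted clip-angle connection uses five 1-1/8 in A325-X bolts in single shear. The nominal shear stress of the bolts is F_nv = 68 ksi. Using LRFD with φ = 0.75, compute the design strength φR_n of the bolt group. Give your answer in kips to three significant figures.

253 kips

A_b = π × 1.125² / 4 = 0.994 in².
R_n = F_nv · A_b · n · n_s = 68 × 0.994 × 5 × 1 = 338 kips.
Design strength φR_n = 0.75 × 338 = 253 kips.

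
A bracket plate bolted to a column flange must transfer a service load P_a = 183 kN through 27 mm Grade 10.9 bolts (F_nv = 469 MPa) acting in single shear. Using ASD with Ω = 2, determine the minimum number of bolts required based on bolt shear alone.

A_b = π·27²/4 = 572.6 mm².
Per-bolt allowable strength R_n/Ω = 469 × 572.6 × 1 / 1000 / 2 = 134.3 kN.
n ≥ 183 / 134.3 = 1.363 → use 2 bolts.

2 bolts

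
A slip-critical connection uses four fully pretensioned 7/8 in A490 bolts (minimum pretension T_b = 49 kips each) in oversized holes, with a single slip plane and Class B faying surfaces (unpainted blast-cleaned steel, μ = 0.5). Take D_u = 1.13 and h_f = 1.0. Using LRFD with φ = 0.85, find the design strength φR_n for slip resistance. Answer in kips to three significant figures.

94.1 kips

R_n = μ · D_u · h_f · T_b · n_s · n_b = 0.5 × 1.13 × 1.0 × 49 × 1 × 4 = 110.7 kips.
Design strength φR_n = 0.85 × 110.7 = 94.1 kips.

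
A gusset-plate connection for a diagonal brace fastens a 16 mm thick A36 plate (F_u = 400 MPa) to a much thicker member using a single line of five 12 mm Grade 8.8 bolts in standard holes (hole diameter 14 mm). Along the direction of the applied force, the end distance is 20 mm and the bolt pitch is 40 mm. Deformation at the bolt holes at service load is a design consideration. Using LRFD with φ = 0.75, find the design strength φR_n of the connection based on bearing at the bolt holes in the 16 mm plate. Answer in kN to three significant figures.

628 kN

Per bolt r_n = 1.2 l_c t F_u ≤ 2.4 d t F_u; upper limit = 2.4 × 12 × 16 × 400 / 1000 = 184.3 kN.
Edge bolt: l_c = 20 − 14/2 = 13 mm → 1.2 × 13 × 16 × 400 / 1000 = 99.84 → r_n = 99.84 kN.
Interior bolts: l_c = 40 − 14 = 26 mm → 1.2 × 26 × 16 × 400 / 1000 = 199.7 → r_n = 184.3 kN.
R_n = 1 × 99.84 + 4 × 184.3 = 837.1 kN.
Design strength φR_n = 0.75 × 837.1 = 628 kN.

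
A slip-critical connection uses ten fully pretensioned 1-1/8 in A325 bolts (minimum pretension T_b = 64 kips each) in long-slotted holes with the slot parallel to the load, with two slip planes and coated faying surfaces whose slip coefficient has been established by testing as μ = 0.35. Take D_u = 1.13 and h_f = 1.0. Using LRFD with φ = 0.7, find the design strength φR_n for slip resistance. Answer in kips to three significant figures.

R_n = μ · D_u · h_f · T_b · n_s · n_b = 0.35 × 1.13 × 1.0 × 64 × 2 × 10 = 506.2 kips.
Design strength φR_n = 0.7 × 506.2 = 354 kips.

354 kips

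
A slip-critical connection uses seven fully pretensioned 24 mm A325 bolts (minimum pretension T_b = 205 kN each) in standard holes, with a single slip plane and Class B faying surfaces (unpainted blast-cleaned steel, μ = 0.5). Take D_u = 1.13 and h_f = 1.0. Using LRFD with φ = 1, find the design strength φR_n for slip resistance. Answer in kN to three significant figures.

811 kN

R_n = μ · D_u · h_f · T_b · n_s · n_b = 0.5 × 1.13 × 1.0 × 205 × 1 × 7 = 810.8 kN.
Design strength φR_n = 1 × 810.8 = 811 kN.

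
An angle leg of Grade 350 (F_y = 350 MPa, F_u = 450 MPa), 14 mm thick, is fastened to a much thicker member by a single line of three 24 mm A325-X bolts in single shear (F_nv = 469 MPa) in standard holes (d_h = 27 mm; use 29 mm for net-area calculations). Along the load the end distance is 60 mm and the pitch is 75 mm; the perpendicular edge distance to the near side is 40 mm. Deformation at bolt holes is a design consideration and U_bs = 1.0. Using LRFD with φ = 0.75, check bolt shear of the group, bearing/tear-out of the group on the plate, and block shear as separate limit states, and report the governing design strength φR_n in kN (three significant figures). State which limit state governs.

477 kN (bolt shear governs)

Bolt shear: A_b = π·24²/4 = 452.4 mm²; R_n = 469 × 452.4 × 3 × 1 / 1000 = 636.5 kN → 0.75 × 636.5 = 477 kN.
Bearing: edge l_c = 46.5, r_n = 351.5 kN; interior l_c = 48, r_n = 362.9 kN; R_n = 351.5 + 2·362.9 = 1077 kN → 808 kN.
Block shear: A_gv = 2940, A_nv = 1925, A_nt = 357 mm²; R_n = min(0.6F_uA_nv, 0.6F_yA_gv) + U_bs·F_u·A_nt = 680.4 kN → 510 kN.
Bolt shear governs: 477 kN.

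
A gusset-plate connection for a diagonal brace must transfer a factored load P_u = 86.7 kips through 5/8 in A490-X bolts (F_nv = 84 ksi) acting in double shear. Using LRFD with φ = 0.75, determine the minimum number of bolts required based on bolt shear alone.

A_b = π·0.625²/4 = 0.3068 in².
Per-bolt design strength φR_n = 0.75 × 84 × 0.3068 × 2 = 38.66 kips.
n ≥ 86.7 / 38.66 = 2.243 → use 3 bolts.

3 bolts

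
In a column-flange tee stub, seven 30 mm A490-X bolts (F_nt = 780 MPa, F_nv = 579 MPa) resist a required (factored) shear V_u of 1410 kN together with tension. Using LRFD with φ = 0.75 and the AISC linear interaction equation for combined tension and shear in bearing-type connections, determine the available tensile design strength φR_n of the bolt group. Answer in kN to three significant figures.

A_b = π·30²/4 = 706.9 mm²; f_rv = 1410 × 1000 / (7 × 706.9) = 285 MPa.
F'_nt = 1.3 F_nt − (F_nt / φF_nv) f_rv = 1.3·780 − (780/(0.75·579))·285 = 502.1 MPa, capped at F_nt → F'_nt = 502.1 MPa.
R_n = F'_nt · A_b · n = 502.1 × 706.9 × 7 / 1000 = 2485 kN.
Design strength φR_n = 0.75 × 2485 = 1860 kN.

1860 kN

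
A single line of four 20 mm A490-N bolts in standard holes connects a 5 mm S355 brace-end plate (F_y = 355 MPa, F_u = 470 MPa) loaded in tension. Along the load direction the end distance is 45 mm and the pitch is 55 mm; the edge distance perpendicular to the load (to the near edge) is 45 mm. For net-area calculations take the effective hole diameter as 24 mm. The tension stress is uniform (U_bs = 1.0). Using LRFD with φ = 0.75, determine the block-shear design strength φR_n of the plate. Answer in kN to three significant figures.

Shear plane L_v = 45 + 3·55 = 210 mm; A_gv = 210 × 5 = 1050 mm².
A_nv = (210 − 3.5·24) × 5 = 630 mm².
A_nt = (45 − 0.5·24) × 5 = 165 mm².
0.6 F_u A_nv = 177.7 kN; 0.6 F_y A_gv = 223.7 kN → shear rupture governs the shear term.
R_n = 177.7 + 1.0 × 470 × 165 / 1000 = 255.2 kN.
Design strength φR_n = 0.75 × 255.2 = 191 kN.

191 kN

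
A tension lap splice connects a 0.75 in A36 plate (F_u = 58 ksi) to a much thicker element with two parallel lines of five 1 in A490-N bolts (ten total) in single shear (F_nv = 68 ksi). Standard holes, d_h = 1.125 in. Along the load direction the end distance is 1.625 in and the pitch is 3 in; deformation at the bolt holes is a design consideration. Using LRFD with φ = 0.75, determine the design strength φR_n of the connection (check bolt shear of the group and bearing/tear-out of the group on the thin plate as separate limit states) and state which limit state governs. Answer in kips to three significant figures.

Bolt shear: A_b = π·1²/4 = 0.7854 in²; R_n = 68 × 0.7854 × 10 × 1 = 534.1 kips → 0.75 × 534.1 = 401 kips.
Bearing (1.2 l_c t F_u ≤ 2.4 d t F_u): upper limit = 2.4·1·0.75·58 = 104.4 kips.
  Edge l_c = 1.625 − 1.125/2 = 1.062 → r_n = 55.46 kips; interior l_c = 3 − 1.125 = 1.875 → r_n = 97.88 kips.
  R_n,bearing = 2·55.46 + 8·97.88 = 893.9 kips → 0.75 × 893.9 = 670 kips.
Bolt shear governs: 401 kips.

401 kips (bolt shear governs)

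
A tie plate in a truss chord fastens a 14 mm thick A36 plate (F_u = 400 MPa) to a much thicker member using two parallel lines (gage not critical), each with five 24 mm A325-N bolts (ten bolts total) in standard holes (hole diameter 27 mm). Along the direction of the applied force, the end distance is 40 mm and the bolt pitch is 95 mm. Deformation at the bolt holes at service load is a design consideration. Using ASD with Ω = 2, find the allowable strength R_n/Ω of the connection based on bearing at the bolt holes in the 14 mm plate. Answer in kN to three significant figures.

Per bolt r_n = 1.2 l_c t F_u ≤ 2.4 d t F_u; upper limit = 2.4 × 24 × 14 × 400 / 1000 = 322.6 kN.
Edge bolt: l_c = 40 − 27/2 = 26.5 mm → 1.2 × 26.5 × 14 × 400 / 1000 = 178.1 → r_n = 178.1 kN.
Interior bolts: l_c = 95 − 27 = 68 mm → 1.2 × 68 × 14 × 400 / 1000 = 457 → r_n = 322.6 kN.
R_n = 2 × 178.1 + 8 × 322.6 = 2937 kN.
Allowable strength R_n/Ω = 2937 / 2 = 1470 kN.

1470 kN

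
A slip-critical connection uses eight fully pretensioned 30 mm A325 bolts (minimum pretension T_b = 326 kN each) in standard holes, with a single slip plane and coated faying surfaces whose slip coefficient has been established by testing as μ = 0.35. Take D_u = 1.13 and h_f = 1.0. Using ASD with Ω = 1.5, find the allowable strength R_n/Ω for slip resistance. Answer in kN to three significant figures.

688 kN

R_n = μ · D_u · h_f · T_b · n_s · n_b = 0.35 × 1.13 × 1.0 × 326 × 1 × 8 = 1031 kN.
Allowable strength R_n/Ω = 1031 / 1.5 = 688 kN.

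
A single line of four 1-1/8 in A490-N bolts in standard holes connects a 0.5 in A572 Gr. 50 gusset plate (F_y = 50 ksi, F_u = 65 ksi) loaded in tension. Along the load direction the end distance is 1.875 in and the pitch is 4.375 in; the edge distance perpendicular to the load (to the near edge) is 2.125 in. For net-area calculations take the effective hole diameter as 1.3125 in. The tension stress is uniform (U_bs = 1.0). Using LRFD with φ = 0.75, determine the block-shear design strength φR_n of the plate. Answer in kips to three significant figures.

Shear plane L_v = 1.875 + 3·4.375 = 15 in; A_gv = 15 × 0.5 = 7.5 in².
A_nv = (15 − 3.5·1.3125) × 0.5 = 5.203 in².
A_nt = (2.125 − 0.5·1.3125) × 0.5 = 0.7344 in².
0.6 F_u A_nv = 202.9 kips; 0.6 F_y A_gv = 225 kips → shear rupture governs the shear term.
R_n = 202.9 + 1.0 × 65 × 0.7344 = 250.7 kips.
Design strength φR_n = 0.75 × 250.7 = 188 kips.

188 kips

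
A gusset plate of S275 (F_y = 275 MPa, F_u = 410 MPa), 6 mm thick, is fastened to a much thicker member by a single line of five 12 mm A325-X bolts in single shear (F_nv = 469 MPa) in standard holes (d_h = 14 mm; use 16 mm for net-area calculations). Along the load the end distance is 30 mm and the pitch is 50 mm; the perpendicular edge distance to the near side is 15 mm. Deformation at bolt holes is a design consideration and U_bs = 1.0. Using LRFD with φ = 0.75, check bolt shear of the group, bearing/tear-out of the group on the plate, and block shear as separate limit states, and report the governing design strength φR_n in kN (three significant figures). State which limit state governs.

Bolt shear: A_b = π·12²/4 = 113.1 mm²; R_n = 469 × 113.1 × 5 × 1 / 1000 = 265.2 kN → 0.75 × 265.2 = 199 kN.
Bearing: edge l_c = 23, r_n = 67.9 kN; interior l_c = 36, r_n = 70.85 kN; R_n = 67.9 + 4·70.85 = 351.3 kN → 263 kN.
Block shear: A_gv = 1380, A_nv = 948, A_nt = 42 mm²; R_n = min(0.6F_uA_nv, 0.6F_yA_gv) + U_bs·F_u·A_nt = 244.9 kN → 184 kN.
Block shear governs: 184 kN.

184 kN (block shear governs)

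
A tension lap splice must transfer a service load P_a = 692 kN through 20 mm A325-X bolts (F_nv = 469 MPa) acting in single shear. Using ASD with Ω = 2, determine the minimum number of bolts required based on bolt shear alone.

A_b = π·20²/4 = 314.2 mm².
Per-bolt allowable strength R_n/Ω = 469 × 314.2 × 1 / 1000 / 2 = 73.67 kN.
n ≥ 692 / 73.67 = 9.393 → use 10 bolts.

10 bolts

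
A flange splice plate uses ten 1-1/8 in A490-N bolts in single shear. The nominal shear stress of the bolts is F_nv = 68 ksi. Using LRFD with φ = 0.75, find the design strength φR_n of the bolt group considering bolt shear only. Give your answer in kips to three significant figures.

A_b = π × 1.125² / 4 = 0.994 in².
R_n = F_nv · A_b · n · n_s = 68 × 0.994 × 10 × 1 = 675.9 kips.
Design strength φR_n = 0.75 × 675.9 = 507 kips.

507 kips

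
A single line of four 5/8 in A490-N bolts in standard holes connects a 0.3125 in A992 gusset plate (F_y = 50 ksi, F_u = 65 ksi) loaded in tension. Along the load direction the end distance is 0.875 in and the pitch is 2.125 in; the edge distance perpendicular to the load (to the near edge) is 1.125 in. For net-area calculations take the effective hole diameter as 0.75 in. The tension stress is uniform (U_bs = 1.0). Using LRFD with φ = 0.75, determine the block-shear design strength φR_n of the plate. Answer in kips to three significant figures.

53.7 kips

Shear plane L_v = 0.875 + 3·2.125 = 7.25 in; A_gv = 7.25 × 0.3125 = 2.266 in².
A_nv = (7.25 − 3.5·0.75) × 0.3125 = 1.445 in².
A_nt = (1.125 − 0.5·0.75) × 0.3125 = 0.2344 in².
0.6 F_u A_nv = 56.37 kips; 0.6 F_y A_gv = 67.97 kips → shear rupture governs the shear term.
R_n = 56.37 + 1.0 × 65 × 0.2344 = 71.6 kips.
Design strength φR_n = 0.75 × 71.6 = 53.7 kips.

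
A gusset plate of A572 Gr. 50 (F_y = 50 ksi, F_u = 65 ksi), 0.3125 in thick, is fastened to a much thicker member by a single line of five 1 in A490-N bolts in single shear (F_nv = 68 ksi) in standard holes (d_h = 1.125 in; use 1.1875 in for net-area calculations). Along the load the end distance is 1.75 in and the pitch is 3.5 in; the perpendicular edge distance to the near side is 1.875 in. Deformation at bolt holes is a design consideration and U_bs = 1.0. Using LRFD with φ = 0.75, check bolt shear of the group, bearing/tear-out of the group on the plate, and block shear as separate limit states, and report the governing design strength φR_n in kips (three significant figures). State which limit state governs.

115 kips (block shear governs)

Bolt shear: A_b = π·1²/4 = 0.7854 in²; R_n = 68 × 0.7854 × 5 × 1 = 267 kips → 0.75 × 267 = 200 kips.
Bearing: edge l_c = 1.188, r_n = 28.95 kips; interior l_c = 2.375, r_n = 48.75 kips; R_n = 28.95 + 4·48.75 = 223.9 kips → 168 kips.
Block shear: A_gv = 4.922, A_nv = 3.252, A_nt = 0.4004 in²; R_n = min(0.6F_uA_nv, 0.6F_yA_gv) + U_bs·F_u·A_nt = 152.9 kips → 115 kips.
Block shear governs: 115 kips.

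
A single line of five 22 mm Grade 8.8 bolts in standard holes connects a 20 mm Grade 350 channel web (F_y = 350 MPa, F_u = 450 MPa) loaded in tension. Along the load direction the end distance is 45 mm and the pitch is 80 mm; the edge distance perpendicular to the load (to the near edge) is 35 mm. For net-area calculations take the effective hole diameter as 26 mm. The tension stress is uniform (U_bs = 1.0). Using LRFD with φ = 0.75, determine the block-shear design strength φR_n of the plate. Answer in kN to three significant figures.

1150 kN

Shear plane L_v = 45 + 4·80 = 365 mm; A_gv = 365 × 20 = 7300 mm².
A_nv = (365 − 4.5·26) × 20 = 4960 mm².
A_nt = (35 − 0.5·26) × 20 = 440 mm².
0.6 F_u A_nv = 1339 kN; 0.6 F_y A_gv = 1533 kN → shear rupture governs the shear term.
R_n = 1339 + 1.0 × 450 × 440 / 1000 = 1537 kN.
Design strength φR_n = 0.75 × 1537 = 1150 kN.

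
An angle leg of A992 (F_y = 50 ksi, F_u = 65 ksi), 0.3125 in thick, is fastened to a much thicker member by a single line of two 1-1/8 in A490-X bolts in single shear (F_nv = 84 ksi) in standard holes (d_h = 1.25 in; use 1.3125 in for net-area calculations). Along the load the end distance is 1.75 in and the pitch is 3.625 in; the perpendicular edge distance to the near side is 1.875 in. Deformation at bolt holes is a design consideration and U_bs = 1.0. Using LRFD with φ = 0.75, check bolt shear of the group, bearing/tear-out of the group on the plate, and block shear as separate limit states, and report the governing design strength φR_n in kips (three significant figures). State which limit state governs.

49.7 kips (block shear governs)

Bolt shear: A_b = π·1.125²/4 = 0.994 in²; R_n = 84 × 0.994 × 2 × 1 = 167 kips → 0.75 × 167 = 125 kips.
Bearing: edge l_c = 1.125, r_n = 27.42 kips; interior l_c = 2.375, r_n = 54.84 kips; R_n = 27.42 + 1·54.84 = 82.27 kips → 61.7 kips.
Block shear: A_gv = 1.68, A_nv = 1.064, A_nt = 0.3809 in²; R_n = min(0.6F_uA_nv, 0.6F_yA_gv) + U_bs·F_u·A_nt = 66.27 kips → 49.7 kips.
Block shear governs: 49.7 kips.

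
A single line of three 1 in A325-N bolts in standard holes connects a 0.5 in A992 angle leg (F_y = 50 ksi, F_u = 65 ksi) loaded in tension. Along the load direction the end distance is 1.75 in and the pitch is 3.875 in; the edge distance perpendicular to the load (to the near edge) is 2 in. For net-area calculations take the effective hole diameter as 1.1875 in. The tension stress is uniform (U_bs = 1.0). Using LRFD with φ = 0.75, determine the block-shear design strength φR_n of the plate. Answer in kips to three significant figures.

130 kips

Shear plane L_v = 1.75 + 2·3.875 = 9.5 in; A_gv = 9.5 × 0.5 = 4.75 in².
A_nv = (9.5 − 2.5·1.1875) × 0.5 = 3.266 in².
A_nt = (2 − 0.5·1.1875) × 0.5 = 0.7031 in².
0.6 F_u A_nv = 127.4 kips; 0.6 F_y A_gv = 142.5 kips → shear rupture governs the shear term.
R_n = 127.4 + 1.0 × 65 × 0.7031 = 173.1 kips.
Design strength φR_n = 0.75 × 173.1 = 130 kips.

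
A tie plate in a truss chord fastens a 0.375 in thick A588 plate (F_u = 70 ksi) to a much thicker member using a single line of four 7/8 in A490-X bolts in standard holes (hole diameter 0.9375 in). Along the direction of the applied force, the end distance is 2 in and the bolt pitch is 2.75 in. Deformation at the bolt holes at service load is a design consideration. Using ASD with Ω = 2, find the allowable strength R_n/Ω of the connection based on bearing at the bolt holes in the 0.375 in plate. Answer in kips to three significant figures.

107 kips

Per bolt r_n = 1.2 l_c t F_u ≤ 2.4 d t F_u; upper limit = 2.4 × 0.875 × 0.375 × 70 = 55.13 kips.
Edge bolt: l_c = 2 − 0.9375/2 = 1.531 in → 1.2 × 1.531 × 0.375 × 70 = 48.23 → r_n = 48.23 kips.
Interior bolts: l_c = 2.75 − 0.9375 = 1.812 in → 1.2 × 1.812 × 0.375 × 70 = 57.09 → r_n = 55.13 kips.
R_n = 1 × 48.23 + 3 × 55.13 = 213.6 kips.
Allowable strength R_n/Ω = 213.6 / 2 = 107 kips.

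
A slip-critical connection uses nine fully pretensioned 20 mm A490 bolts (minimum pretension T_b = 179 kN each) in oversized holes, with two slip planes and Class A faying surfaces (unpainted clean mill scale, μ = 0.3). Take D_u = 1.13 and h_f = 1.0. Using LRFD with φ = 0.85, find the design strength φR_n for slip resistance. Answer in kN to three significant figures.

928 kN

R_n = μ · D_u · h_f · T_b · n_s · n_b = 0.3 × 1.13 × 1.0 × 179 × 2 × 9 = 1092 kN.
Design strength φR_n = 0.85 × 1092 = 928 kN.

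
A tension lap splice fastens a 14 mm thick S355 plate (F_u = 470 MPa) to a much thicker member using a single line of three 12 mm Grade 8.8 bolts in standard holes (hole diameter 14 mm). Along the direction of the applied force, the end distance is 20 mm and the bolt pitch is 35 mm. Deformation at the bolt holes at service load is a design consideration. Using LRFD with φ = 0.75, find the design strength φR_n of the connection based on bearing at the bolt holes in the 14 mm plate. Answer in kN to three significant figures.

Per bolt r_n = 1.2 l_c t F_u ≤ 2.4 d t F_u; upper limit = 2.4 × 12 × 14 × 470 / 1000 = 189.5 kN.
Edge bolt: l_c = 20 − 14/2 = 13 mm → 1.2 × 13 × 14 × 470 / 1000 = 102.6 → r_n = 102.6 kN.
Interior bolts: l_c = 35 − 14 = 21 mm → 1.2 × 21 × 14 × 470 / 1000 = 165.8 → r_n = 165.8 kN.
R_n = 1 × 102.6 + 2 × 165.8 = 434.3 kN.
Design strength φR_n = 0.75 × 434.3 = 326 kN.

326 kN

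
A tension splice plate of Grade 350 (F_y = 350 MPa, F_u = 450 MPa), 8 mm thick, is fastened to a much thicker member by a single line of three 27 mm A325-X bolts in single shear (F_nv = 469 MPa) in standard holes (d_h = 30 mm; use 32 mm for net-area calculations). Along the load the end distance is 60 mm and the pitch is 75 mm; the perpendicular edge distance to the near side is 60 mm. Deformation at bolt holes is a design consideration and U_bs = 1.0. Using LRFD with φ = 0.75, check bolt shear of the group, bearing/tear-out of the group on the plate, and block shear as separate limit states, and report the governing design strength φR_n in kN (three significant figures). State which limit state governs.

329 kN (block shear governs)

Bolt shear: A_b = π·27²/4 = 572.6 mm²; R_n = 469 × 572.6 × 3 × 1 / 1000 = 805.6 kN → 0.75 × 805.6 = 604 kN.
Bearing: edge l_c = 45, r_n = 194.4 kN; interior l_c = 45, r_n = 194.4 kN; R_n = 194.4 + 2·194.4 = 583.2 kN → 437 kN.
Block shear: A_gv = 1680, A_nv = 1040, A_nt = 352 mm²; R_n = min(0.6F_uA_nv, 0.6F_yA_gv) + U_bs·F_u·A_nt = 439.2 kN → 329 kN.
Block shear governs: 329 kN.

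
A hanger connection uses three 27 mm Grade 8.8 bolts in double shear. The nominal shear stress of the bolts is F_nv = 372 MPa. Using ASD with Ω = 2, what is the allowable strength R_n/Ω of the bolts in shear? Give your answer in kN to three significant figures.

A_b = π × 27² / 4 = 572.6 mm².
R_n = F_nv · A_b · n · n_s = 372 × 572.6 × 3 × 2 / 1000 = 1278 kN.
Allowable strength R_n/Ω = 1278 / 2 = 639 kN.

639 kN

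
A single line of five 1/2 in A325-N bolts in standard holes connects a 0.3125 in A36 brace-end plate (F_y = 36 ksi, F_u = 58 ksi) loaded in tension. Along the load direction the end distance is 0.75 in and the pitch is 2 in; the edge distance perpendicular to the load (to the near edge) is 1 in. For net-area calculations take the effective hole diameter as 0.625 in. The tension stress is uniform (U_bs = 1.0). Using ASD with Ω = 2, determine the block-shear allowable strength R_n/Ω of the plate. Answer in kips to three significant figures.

35.8 kips

Shear plane L_v = 0.75 + 4·2 = 8.75 in; A_gv = 8.75 × 0.3125 = 2.734 in².
A_nv = (8.75 − 4.5·0.625) × 0.3125 = 1.855 in².
A_nt = (1 − 0.5·0.625) × 0.3125 = 0.2148 in².
0.6 F_u A_nv = 64.57 kips; 0.6 F_y A_gv = 59.06 kips → shear yielding governs the shear term.
R_n = 59.06 + 1.0 × 58 × 0.2148 = 71.52 kips.
Allowable strength R_n/Ω = 71.52 / 2 = 35.8 kips.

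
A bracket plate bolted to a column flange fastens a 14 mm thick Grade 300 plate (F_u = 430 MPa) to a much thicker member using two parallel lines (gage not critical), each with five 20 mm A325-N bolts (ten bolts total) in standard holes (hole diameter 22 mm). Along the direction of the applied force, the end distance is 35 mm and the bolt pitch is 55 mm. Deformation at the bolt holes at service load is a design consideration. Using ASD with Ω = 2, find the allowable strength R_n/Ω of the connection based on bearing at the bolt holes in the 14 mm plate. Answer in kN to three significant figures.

1130 kN

Per bolt r_n = 1.2 l_c t F_u ≤ 2.4 d t F_u; upper limit = 2.4 × 20 × 14 × 430 / 1000 = 289 kN.
Edge bolt: l_c = 35 − 22/2 = 24 mm → 1.2 × 24 × 14 × 430 / 1000 = 173.4 → r_n = 173.4 kN.
Interior bolts: l_c = 55 − 22 = 33 mm → 1.2 × 33 × 14 × 430 / 1000 = 238.4 → r_n = 238.4 kN.
R_n = 2 × 173.4 + 8 × 238.4 = 2254 kN.
Allowable strength R_n/Ω = 2254 / 2 = 1130 kN.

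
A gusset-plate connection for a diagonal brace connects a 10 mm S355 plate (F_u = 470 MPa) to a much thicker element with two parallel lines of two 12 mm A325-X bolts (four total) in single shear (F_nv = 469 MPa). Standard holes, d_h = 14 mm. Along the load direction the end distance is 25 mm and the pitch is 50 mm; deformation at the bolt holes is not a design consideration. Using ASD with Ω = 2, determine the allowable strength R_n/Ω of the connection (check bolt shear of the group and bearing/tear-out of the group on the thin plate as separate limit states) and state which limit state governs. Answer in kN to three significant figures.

Bolt shear: A_b = π·12²/4 = 113.1 mm²; R_n = 469 × 113.1 × 4 × 1 / 1000 = 212.2 kN → 212.2 / 2 = 106 kN.
Bearing (1.5 l_c t F_u ≤ 3.0 d t F_u): upper limit = 3.0·12·10·470 / 1000 = 169.2 kN.
  Edge l_c = 25 − 14/2 = 18 → r_n = 126.9 kN; interior l_c = 50 − 14 = 36 → r_n = 169.2 kN.
  R_n,bearing = 2·126.9 + 2·169.2 = 592.2 kN → 592.2 / 2 = 296 kN.
Bolt shear governs: 106 kN.

106 kN (bolt shear governs)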